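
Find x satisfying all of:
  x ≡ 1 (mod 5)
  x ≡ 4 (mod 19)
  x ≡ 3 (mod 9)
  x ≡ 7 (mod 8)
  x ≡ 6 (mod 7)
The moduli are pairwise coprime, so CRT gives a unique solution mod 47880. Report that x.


Product of moduli M = 5 · 19 · 9 · 8 · 7 = 47880.
Merge one congruence at a time:
  Start: x ≡ 1 (mod 5).
  Combine with x ≡ 4 (mod 19); new modulus lcm = 95.
    Write x = 1 + 5·t and substitute into x ≡ 4 (mod 19): 5·t ≡ 4 − 1 = 3 (mod 19).
    The inverse of 5 mod 19 is 4 (since 5·4 = 20 = 1·19 + 1), so t ≡ 4·3 = 12 ≡ 12 (mod 19).
    Then x = 1 + 5·12 = 61, valid modulo lcm(5, 19) = 95: x ≡ 61 (mod 95).
  Combine with x ≡ 3 (mod 9); new modulus lcm = 855.
    Write x = 61 + 95·t and substitute into x ≡ 3 (mod 9): 95·t ≡ 3 − 61 = -58 (mod 9).
    Reduce coefficients mod 9: 5·t ≡ 5 (mod 9).
    The inverse of 5 mod 9 is 2 (since 5·2 = 10 = 1·9 + 1), so t ≡ 2·5 = 10 ≡ 1 (mod 9).
    Then x = 61 + 95·1 = 156, valid modulo lcm(95, 9) = 855: x ≡ 156 (mod 855).
  Combine with x ≡ 7 (mod 8); new modulus lcm = 6840.
    Write x = 156 + 855·t and substitute into x ≡ 7 (mod 8): 855·t ≡ 7 − 156 = -149 (mod 8).
    Reduce coefficients mod 8: 7·t ≡ 3 (mod 8).
    The inverse of 7 mod 8 is 7 (since 7·7 = 49 = 6·8 + 1), so t ≡ 7·3 = 21 ≡ 5 (mod 8).
    Then x = 156 + 855·5 = 4431, valid modulo lcm(855, 8) = 6840: x ≡ 4431 (mod 6840).
  Combine with x ≡ 6 (mod 7); new modulus lcm = 47880.
    Write x = 4431 + 6840·t and substitute into x ≡ 6 (mod 7): 6840·t ≡ 6 − 4431 = -4425 (mod 7).
    Reduce coefficients mod 7: 1·t ≡ 6 (mod 7).
    So t ≡ 6 (mod 7).
    Then x = 4431 + 6840·6 = 45471, valid modulo lcm(6840, 7) = 47880: x ≡ 45471 (mod 47880).
Verify against each original: 45471 mod 5 = 1, 45471 mod 19 = 4, 45471 mod 9 = 3, 45471 mod 8 = 7, 45471 mod 7 = 6.

x ≡ 45471 (mod 47880).


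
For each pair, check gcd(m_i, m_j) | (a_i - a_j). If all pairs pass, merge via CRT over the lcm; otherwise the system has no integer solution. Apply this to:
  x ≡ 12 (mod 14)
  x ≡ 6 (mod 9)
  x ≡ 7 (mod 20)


Moduli 14, 9, 20 are not pairwise coprime, so CRT works modulo lcm(m_i) when all pairwise compatibility conditions hold.
Pairwise compatibility: gcd(m_i, m_j) must divide a_i - a_j for every pair.
Merge one congruence at a time:
  Start: x ≡ 12 (mod 14).
  Combine with x ≡ 6 (mod 9): gcd(14, 9) = 1; 6 - 12 = -6, which IS divisible by 1, so compatible.
    Write x = 12 + 14·t and substitute into x ≡ 6 (mod 9): 14·t ≡ 6 − 12 = -6 (mod 9).
    Reduce coefficients mod 9: 5·t ≡ 3 (mod 9).
    The inverse of 5 mod 9 is 2 (since 5·2 = 10 = 1·9 + 1), so t ≡ 2·3 = 6 ≡ 6 (mod 9).
    Then x = 12 + 14·6 = 96, valid modulo lcm(14, 9) = 126: x ≡ 96 (mod 126).
  Combine with x ≡ 7 (mod 20): gcd(126, 20) = 2, and 7 - 96 = -89 is NOT divisible by 2.
    ⇒ system is inconsistent (no integer solution).

No solution (the system is inconsistent).


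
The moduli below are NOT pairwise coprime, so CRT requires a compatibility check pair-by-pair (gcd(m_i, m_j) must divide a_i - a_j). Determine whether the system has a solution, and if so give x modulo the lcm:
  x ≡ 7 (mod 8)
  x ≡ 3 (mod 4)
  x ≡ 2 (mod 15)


Moduli 8, 4, 15 are not pairwise coprime, so CRT works modulo lcm(m_i) when all pairwise compatibility conditions hold.
Pairwise compatibility: gcd(m_i, m_j) must divide a_i - a_j for every pair.
Merge one congruence at a time:
  Start: x ≡ 7 (mod 8).
  Combine with x ≡ 3 (mod 4): gcd(8, 4) = 4; 3 - 7 = -4, which IS divisible by 4, so compatible.
    Write x = 7 + 8·t and substitute into x ≡ 3 (mod 4): 8·t ≡ 3 − 7 = -4 (mod 4).
    Divide the congruence (and modulus) by g = 4: 2·t ≡ -1 (mod 1).
    Modulo 1 every t works; take t = 0.
    Then x = 7 + 8·0 = 7, valid modulo lcm(8, 4) = 8: x ≡ 7 (mod 8).
  Combine with x ≡ 2 (mod 15): gcd(8, 15) = 1; 2 - 7 = -5, which IS divisible by 1, so compatible.
    Write x = 7 + 8·t and substitute into x ≡ 2 (mod 15): 8·t ≡ 2 − 7 = -5 (mod 15).
    Reduce coefficients mod 15: 8·t ≡ 10 (mod 15).
    The inverse of 8 mod 15 is 2 (since 8·2 = 16 = 1·15 + 1), so t ≡ 2·10 = 20 ≡ 5 (mod 15).
    Then x = 7 + 8·5 = 47, valid modulo lcm(8, 15) = 120: x ≡ 47 (mod 120).
Verify: 47 mod 8 = 7, 47 mod 4 = 3, 47 mod 15 = 2.

x ≡ 47 (mod 120).


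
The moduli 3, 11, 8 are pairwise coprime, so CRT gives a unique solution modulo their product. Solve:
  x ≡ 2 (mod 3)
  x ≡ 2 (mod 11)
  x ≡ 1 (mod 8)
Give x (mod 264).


Moduli 3, 11, 8 are pairwise coprime; by CRT there is a unique solution modulo M = 3 · 11 · 8 = 264.
Solve pairwise, accumulating the modulus:
  Start with x ≡ 2 (mod 3).
  Combine with x ≡ 2 (mod 11): since gcd(3, 11) = 1, we get a unique residue mod 33.
    Write x = 2 + 3·t and substitute into x ≡ 2 (mod 11): 3·t ≡ 2 − 2 = 0 (mod 11).
    The inverse of 3 mod 11 is 4 (since 3·4 = 12 = 1·11 + 1), so t ≡ 4·0 = 0 ≡ 0 (mod 11).
    Then x = 2 + 3·0 = 2, valid modulo lcm(3, 11) = 33: x ≡ 2 (mod 33).
  Combine with x ≡ 1 (mod 8): since gcd(33, 8) = 1, we get a unique residue mod 264.
    Write x = 2 + 33·t and substitute into x ≡ 1 (mod 8): 33·t ≡ 1 − 2 = -1 (mod 8).
    Reduce coefficients mod 8: 1·t ≡ 7 (mod 8).
    So t ≡ 7 (mod 8).
    Then x = 2 + 33·7 = 233, valid modulo lcm(33, 8) = 264: x ≡ 233 (mod 264).
Verify: 233 mod 3 = 2 ✓, 233 mod 11 = 2 ✓, 233 mod 8 = 1 ✓.

x ≡ 233 (mod 264).


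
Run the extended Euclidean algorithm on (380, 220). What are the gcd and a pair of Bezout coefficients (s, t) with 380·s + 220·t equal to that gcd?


Euclidean algorithm on (380, 220) — divide until remainder is 0:
  380 = 1 · 220 + 160
  220 = 1 · 160 + 60
  160 = 2 · 60 + 40
  60 = 1 · 40 + 20
  40 = 2 · 20 + 0
gcd(380, 220) = 20.
Track Bezout coefficients alongside the remainders: start with r₀ = 380 = a·1 + b·0 (s = 1, t = 0) and r₁ = 220 = a·0 + b·1 (s = 0, t = 1); each new remainder r_{k+1} = r_{k-1} − q_k·r_k inherits s_{k+1} = s_{k-1} − q_k·s_k, t_{k+1} = t_{k-1} − q_k·t_k, so r_k = a·s_k + b·t_k at every step:
  q = 1: r = 160, s = 1 − 1·0 = 1, t = 0 − 1·1 = -1  (check: 380·1 + 220·(-1) = 160)
  q = 1: r = 60, s = 0 − 1·1 = -1, t = 1 − 1·(-1) = 2  (check: 380·(-1) + 220·2 = 60)
  q = 2: r = 40, s = 1 − 2·(-1) = 3, t = -1 − 2·2 = -5  (check: 380·3 + 220·(-5) = 40)
  q = 1: r = 20, s = -1 − 1·3 = -4, t = 2 − 1·(-5) = 7  (check: 380·(-4) + 220·7 = 20)
The row with r = 20 (the gcd) gives the Bezout coefficients s = -4, t = 7.
Result: 380 · (-4) + 220 · (7) = 20.

gcd(380, 220) = 20; s = -4, t = 7 (check: 380·(-4) + 220·7 = 20).


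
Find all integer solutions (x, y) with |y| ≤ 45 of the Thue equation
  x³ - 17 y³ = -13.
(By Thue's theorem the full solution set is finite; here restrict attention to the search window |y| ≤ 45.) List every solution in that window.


The equation is x³ - 17y³ = -13. For fixed y, x³ = 17·y³ − 13, so a solution requires the RHS to be a perfect cube.
Strategy: iterate y from -45 to 45, compute RHS = 17·y³ − 13, and check whether it is a (positive or negative) perfect cube.
Check small values of y:
  y = 0: RHS = -13 is not a perfect cube.
  y = 1: RHS = 4 is not a perfect cube.
  y = -1: RHS = -30 is not a perfect cube.
  y = 2: RHS = 123 is not a perfect cube.
  y = -2: RHS = -149 is not a perfect cube.
  y = 3: RHS = 446 is not a perfect cube.
  y = -3: RHS = -472 is not a perfect cube.
Continuing the search up to |y| = 45 finds no solutions either.
No (x, y) in the scanned range satisfies the equation.

No integer solutions with |y| ≤ 45.


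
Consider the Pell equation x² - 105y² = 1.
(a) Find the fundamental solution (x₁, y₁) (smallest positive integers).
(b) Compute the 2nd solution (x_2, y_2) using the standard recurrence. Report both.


Step 1: Find the fundamental solution (x₁, y₁) of x² - 105y² = 1.
  Expand √105 as a continued fraction. a₀ = ⌊√105⌋ = 10; iterate m_{k+1} = d_k·a_k − m_k, d_{k+1} = (105 − m_{k+1}²)/d_k, a_{k+1} = ⌊(a₀ + m_{k+1})/d_{k+1}⌋ (starting m₀ = 0, d₀ = 1), with convergents p_k = a_k·p_{k-1} + p_{k-2}, q_k = a_k·q_{k-1} + q_{k-2} (p₋₁ = 1, q₋₁ = 0):
  k = 0: a₀ = 10; p₀/q₀ = 10/1; p₀² − 105·q₀² = 100 − 105 = -5.
  k = 1: m = 10, d = 5, a = ⌊(10 + 10)/5⌋ = 4; p/q = (4·10 + 1)/(4·1 + 0) = 41/4; p² − 105·q² = 1681 − 1680 = 1.
  The first convergent with p² − 105·q² = 1 gives the fundamental solution (x₁, y₁) = (41, 4).
Step 2: Apply the recurrence (x_{n+1}, y_{n+1}) = (x₁x_n + 105y₁y_n, x₁y_n + y₁x_n) repeatedly.
  From (x_1, y_1) = (41, 4): x_2 = 41·41 + 105·4·4 = 3361; y_2 = 41·4 + 4·41 = 328.
Step 3: Verify x_2² - 105·y_2² = 11296321 - 11296320 = 1 (should be 1). ✓

(x_1, y_1) = (41, 4); (x_2, y_2) = (3361, 328).


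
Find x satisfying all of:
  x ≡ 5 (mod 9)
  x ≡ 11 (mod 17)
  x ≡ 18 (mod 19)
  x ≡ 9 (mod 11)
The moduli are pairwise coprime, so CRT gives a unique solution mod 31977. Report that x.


Product of moduli M = 9 · 17 · 19 · 11 = 31977.
Merge one congruence at a time:
  Start: x ≡ 5 (mod 9).
  Combine with x ≡ 11 (mod 17); new modulus lcm = 153.
    Write x = 5 + 9·t and substitute into x ≡ 11 (mod 17): 9·t ≡ 11 − 5 = 6 (mod 17).
    The inverse of 9 mod 17 is 2 (since 9·2 = 18 = 1·17 + 1), so t ≡ 2·6 = 12 ≡ 12 (mod 17).
    Then x = 5 + 9·12 = 113, valid modulo lcm(9, 17) = 153: x ≡ 113 (mod 153).
  Combine with x ≡ 18 (mod 19); new modulus lcm = 2907.
    Write x = 113 + 153·t and substitute into x ≡ 18 (mod 19): 153·t ≡ 18 − 113 = -95 (mod 19).
    Reduce coefficients mod 19: 1·t ≡ 0 (mod 19).
    So t ≡ 0 (mod 19).
    Then x = 113 + 153·0 = 113, valid modulo lcm(153, 19) = 2907: x ≡ 113 (mod 2907).
  Combine with x ≡ 9 (mod 11); new modulus lcm = 31977.
    Write x = 113 + 2907·t and substitute into x ≡ 9 (mod 11): 2907·t ≡ 9 − 113 = -104 (mod 11).
    Reduce coefficients mod 11: 3·t ≡ 6 (mod 11).
    The inverse of 3 mod 11 is 4 (since 3·4 = 12 = 1·11 + 1), so t ≡ 4·6 = 24 ≡ 2 (mod 11).
    Then x = 113 + 2907·2 = 5927, valid modulo lcm(2907, 11) = 31977: x ≡ 5927 (mod 31977).
Verify against each original: 5927 mod 9 = 5, 5927 mod 17 = 11, 5927 mod 19 = 18, 5927 mod 11 = 9.

x ≡ 5927 (mod 31977).


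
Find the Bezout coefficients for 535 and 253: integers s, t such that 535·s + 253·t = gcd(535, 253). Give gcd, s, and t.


Euclidean algorithm on (535, 253) — divide until remainder is 0:
  535 = 2 · 253 + 29
  253 = 8 · 29 + 21
  29 = 1 · 21 + 8
  21 = 2 · 8 + 5
  8 = 1 · 5 + 3
  5 = 1 · 3 + 2
  3 = 1 · 2 + 1
  2 = 2 · 1 + 0
gcd(535, 253) = 1.
Track Bezout coefficients alongside the remainders: start with r₀ = 535 = a·1 + b·0 (s = 1, t = 0) and r₁ = 253 = a·0 + b·1 (s = 0, t = 1); each new remainder r_{k+1} = r_{k-1} − q_k·r_k inherits s_{k+1} = s_{k-1} − q_k·s_k, t_{k+1} = t_{k-1} − q_k·t_k, so r_k = a·s_k + b·t_k at every step:
  q = 2: r = 29, s = 1 − 2·0 = 1, t = 0 − 2·1 = -2  (check: 535·1 + 253·(-2) = 29)
  q = 8: r = 21, s = 0 − 8·1 = -8, t = 1 − 8·(-2) = 17  (check: 535·(-8) + 253·17 = 21)
  q = 1: r = 8, s = 1 − 1·(-8) = 9, t = -2 − 1·17 = -19  (check: 535·9 + 253·(-19) = 8)
  q = 2: r = 5, s = -8 − 2·9 = -26, t = 17 − 2·(-19) = 55  (check: 535·(-26) + 253·55 = 5)
  q = 1: r = 3, s = 9 − 1·(-26) = 35, t = -19 − 1·55 = -74  (check: 535·35 + 253·(-74) = 3)
  q = 1: r = 2, s = -26 − 1·35 = -61, t = 55 − 1·(-74) = 129  (check: 535·(-61) + 253·129 = 2)
  q = 1: r = 1, s = 35 − 1·(-61) = 96, t = -74 − 1·129 = -203  (check: 535·96 + 253·(-203) = 1)
The row with r = 1 (the gcd) gives the Bezout coefficients s = 96, t = -203.
Result: 535 · (96) + 253 · (-203) = 1.

gcd(535, 253) = 1; s = 96, t = -203 (check: 535·96 + 253·(-203) = 1).


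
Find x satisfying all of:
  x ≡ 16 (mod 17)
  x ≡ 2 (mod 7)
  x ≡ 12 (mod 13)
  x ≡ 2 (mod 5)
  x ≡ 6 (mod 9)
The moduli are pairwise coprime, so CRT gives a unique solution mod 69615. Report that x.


Product of moduli M = 17 · 7 · 13 · 5 · 9 = 69615.
Merge one congruence at a time:
  Start: x ≡ 16 (mod 17).
  Combine with x ≡ 2 (mod 7); new modulus lcm = 119.
    Write x = 16 + 17·t and substitute into x ≡ 2 (mod 7): 17·t ≡ 2 − 16 = -14 (mod 7).
    Reduce coefficients mod 7: 3·t ≡ 0 (mod 7).
    The inverse of 3 mod 7 is 5 (since 3·5 = 15 = 2·7 + 1), so t ≡ 5·0 = 0 ≡ 0 (mod 7).
    Then x = 16 + 17·0 = 16, valid modulo lcm(17, 7) = 119: x ≡ 16 (mod 119).
  Combine with x ≡ 12 (mod 13); new modulus lcm = 1547.
    Write x = 16 + 119·t and substitute into x ≡ 12 (mod 13): 119·t ≡ 12 − 16 = -4 (mod 13).
    Reduce coefficients mod 13: 2·t ≡ 9 (mod 13).
    The inverse of 2 mod 13 is 7 (since 2·7 = 14 = 1·13 + 1), so t ≡ 7·9 = 63 ≡ 11 (mod 13).
    Then x = 16 + 119·11 = 1325, valid modulo lcm(119, 13) = 1547: x ≡ 1325 (mod 1547).
  Combine with x ≡ 2 (mod 5); new modulus lcm = 7735.
    Write x = 1325 + 1547·t and substitute into x ≡ 2 (mod 5): 1547·t ≡ 2 − 1325 = -1323 (mod 5).
    Reduce coefficients mod 5: 2·t ≡ 2 (mod 5).
    The inverse of 2 mod 5 is 3 (since 2·3 = 6 = 1·5 + 1), so t ≡ 3·2 = 6 ≡ 1 (mod 5).
    Then x = 1325 + 1547·1 = 2872, valid modulo lcm(1547, 5) = 7735: x ≡ 2872 (mod 7735).
  Combine with x ≡ 6 (mod 9); new modulus lcm = 69615.
    Write x = 2872 + 7735·t and substitute into x ≡ 6 (mod 9): 7735·t ≡ 6 − 2872 = -2866 (mod 9).
    Reduce coefficients mod 9: 4·t ≡ 5 (mod 9).
    The inverse of 4 mod 9 is 7 (since 4·7 = 28 = 3·9 + 1), so t ≡ 7·5 = 35 ≡ 8 (mod 9).
    Then x = 2872 + 7735·8 = 64752, valid modulo lcm(7735, 9) = 69615: x ≡ 64752 (mod 69615).
Verify against each original: 64752 mod 17 = 16, 64752 mod 7 = 2, 64752 mod 13 = 12, 64752 mod 5 = 2, 64752 mod 9 = 6.

x ≡ 64752 (mod 69615).


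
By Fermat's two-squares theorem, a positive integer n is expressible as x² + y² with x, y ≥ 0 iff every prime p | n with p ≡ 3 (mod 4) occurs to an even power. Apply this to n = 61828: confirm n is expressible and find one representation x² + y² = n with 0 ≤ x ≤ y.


Step 1: Factor n = 61828 = 2^2 · 13 · 29 · 41.
Step 2: Check the mod-4 condition on each prime factor: 2 = 2 (special); 13 ≡ 1 (mod 4), exponent 1; 29 ≡ 1 (mod 4), exponent 1; 41 ≡ 1 (mod 4), exponent 1.
All primes ≡ 3 (mod 4) appear to even exponent (or don't appear), so by the two-squares theorem n IS expressible as a sum of two squares.
Step 3: Build a representation. Group n = k² · m with k = 2 and m = 13 · 29 · 41 = 15457 (a product of primes ≡ 1 (mod 4)); a representation of m scales to one of n via (k·x)² + (k·y)² = k²(x² + y²). Each prime p ≡ 1 (mod 4) is itself a sum of two squares; find a² by testing p − a² for a perfect square:
  13: 13 − 1² = 12, 13 − 2² = 9 = 3² ⇒ 13 = 2² + 3².
  29: 29 − 1² = 28, 29 − 2² = 25 = 5² ⇒ 29 = 2² + 5².
  41: 41 − 1² = 40, 41 − 2² = 37, 41 − 3² = 32, 41 − 4² = 25 = 5² ⇒ 41 = 4² + 5².
  Combine using the Brahmagupta–Fibonacci identity (a² + b²)(c² + d²) = (ac − bd)² + (ad + bc)² = (ac + bd)² + (ad − bc)²:
  13 · 29 = 377: from (2² + 3²)(2² + 5²), take (2·2 − 3·5, 2·5 + 3·2) = (4 − 15, 10 + 6) = (-11, 16); dropping signs (only squares matter) gives (11, 16); check 11² + 16² = 121 + 256 = 377 ✓.
  377 · 41 = 15457: from (11² + 16²)(4² + 5²), take (11·4 − 16·5, 11·5 + 16·4) = (44 − 80, 55 + 64) = (-36, 119); dropping signs (only squares matter) gives (36, 119); check 36² + 119² = 1296 + 14161 = 15457 ✓.
  Scale by k = 2: (2·36, 2·119) = (72, 238).
Step 4: Order so x ≤ y and verify: 72² + 238² = 5184 + 56644 = 61828 = n. ✓

n = 61828 = 72² + 238² (one valid representation with x ≤ y).


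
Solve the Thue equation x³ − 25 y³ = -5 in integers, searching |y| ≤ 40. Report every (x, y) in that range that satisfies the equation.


The equation is x³ - 25y³ = -5. For fixed y, x³ = 25·y³ − 5, so a solution requires the RHS to be a perfect cube.
Strategy: iterate y from -40 to 40, compute RHS = 25·y³ − 5, and check whether it is a (positive or negative) perfect cube.
Check small values of y:
  y = 0: RHS = -5 is not a perfect cube.
  y = 1: RHS = 20 is not a perfect cube.
  y = -1: RHS = -30 is not a perfect cube.
  y = 2: RHS = 195 is not a perfect cube.
  y = -2: RHS = -205 is not a perfect cube.
  y = 3: RHS = 670 is not a perfect cube.
  y = -3: RHS = -680 is not a perfect cube.
Continuing the search up to |y| = 40 finds no solutions either.
No (x, y) in the scanned range satisfies the equation.

No integer solutions with |y| ≤ 40.


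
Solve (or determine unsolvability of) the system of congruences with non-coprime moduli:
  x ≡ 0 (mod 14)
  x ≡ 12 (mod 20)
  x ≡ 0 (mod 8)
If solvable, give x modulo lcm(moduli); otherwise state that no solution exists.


Moduli 14, 20, 8 are not pairwise coprime, so CRT works modulo lcm(m_i) when all pairwise compatibility conditions hold.
Pairwise compatibility: gcd(m_i, m_j) must divide a_i - a_j for every pair.
Merge one congruence at a time:
  Start: x ≡ 0 (mod 14).
  Combine with x ≡ 12 (mod 20): gcd(14, 20) = 2; 12 - 0 = 12, which IS divisible by 2, so compatible.
    Write x = 0 + 14·t and substitute into x ≡ 12 (mod 20): 14·t ≡ 12 − 0 = 12 (mod 20).
    Divide the congruence (and modulus) by g = 2: 7·t ≡ 6 (mod 10).
    The inverse of 7 mod 10 is 3 (since 7·3 = 21 = 2·10 + 1), so t ≡ 3·6 = 18 ≡ 8 (mod 10).
    Then x = 0 + 14·8 = 112, valid modulo lcm(14, 20) = 140: x ≡ 112 (mod 140).
  Combine with x ≡ 0 (mod 8): gcd(140, 8) = 4; 0 - 112 = -112, which IS divisible by 4, so compatible.
    Write x = 112 + 140·t and substitute into x ≡ 0 (mod 8): 140·t ≡ 0 − 112 = -112 (mod 8).
    Divide the congruence (and modulus) by g = 4: 35·t ≡ -28 (mod 2).
    Reduce coefficients mod 2: 1·t ≡ 0 (mod 2).
    So t ≡ 0 (mod 2).
    Then x = 112 + 140·0 = 112, valid modulo lcm(140, 8) = 280: x ≡ 112 (mod 280).
Verify: 112 mod 14 = 0, 112 mod 20 = 12, 112 mod 8 = 0.

x ≡ 112 (mod 280).


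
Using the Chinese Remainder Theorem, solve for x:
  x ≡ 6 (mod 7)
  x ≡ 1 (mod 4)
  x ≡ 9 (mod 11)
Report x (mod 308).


Moduli 7, 4, 11 are pairwise coprime; by CRT there is a unique solution modulo M = 7 · 4 · 11 = 308.
Solve pairwise, accumulating the modulus:
  Start with x ≡ 6 (mod 7).
  Combine with x ≡ 1 (mod 4): since gcd(7, 4) = 1, we get a unique residue mod 28.
    Write x = 6 + 7·t and substitute into x ≡ 1 (mod 4): 7·t ≡ 1 − 6 = -5 (mod 4).
    Reduce coefficients mod 4: 3·t ≡ 3 (mod 4).
    The inverse of 3 mod 4 is 3 (since 3·3 = 9 = 2·4 + 1), so t ≡ 3·3 = 9 ≡ 1 (mod 4).
    Then x = 6 + 7·1 = 13, valid modulo lcm(7, 4) = 28: x ≡ 13 (mod 28).
  Combine with x ≡ 9 (mod 11): since gcd(28, 11) = 1, we get a unique residue mod 308.
    Write x = 13 + 28·t and substitute into x ≡ 9 (mod 11): 28·t ≡ 9 − 13 = -4 (mod 11).
    Reduce coefficients mod 11: 6·t ≡ 7 (mod 11).
    The inverse of 6 mod 11 is 2 (since 6·2 = 12 = 1·11 + 1), so t ≡ 2·7 = 14 ≡ 3 (mod 11).
    Then x = 13 + 28·3 = 97, valid modulo lcm(28, 11) = 308: x ≡ 97 (mod 308).
Verify: 97 mod 7 = 6 ✓, 97 mod 4 = 1 ✓, 97 mod 11 = 9 ✓.

x ≡ 97 (mod 308).


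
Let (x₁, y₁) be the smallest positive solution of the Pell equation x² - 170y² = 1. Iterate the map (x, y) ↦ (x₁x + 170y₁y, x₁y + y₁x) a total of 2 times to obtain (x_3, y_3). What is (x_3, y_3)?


Step 1: Find the fundamental solution (x₁, y₁) of x² - 170y² = 1.
  Expand √170 as a continued fraction. a₀ = ⌊√170⌋ = 13; iterate m_{k+1} = d_k·a_k − m_k, d_{k+1} = (170 − m_{k+1}²)/d_k, a_{k+1} = ⌊(a₀ + m_{k+1})/d_{k+1}⌋ (starting m₀ = 0, d₀ = 1), with convergents p_k = a_k·p_{k-1} + p_{k-2}, q_k = a_k·q_{k-1} + q_{k-2} (p₋₁ = 1, q₋₁ = 0):
  k = 0: a₀ = 13; p₀/q₀ = 13/1; p₀² − 170·q₀² = 169 − 170 = -1.
  k = 1: m = 13, d = 1, a = ⌊(13 + 13)/1⌋ = 26; p/q = (26·13 + 1)/(26·1 + 0) = 339/26; p² − 170·q² = 114921 − 114920 = 1.
  The first convergent with p² − 170·q² = 1 gives the fundamental solution (x₁, y₁) = (339, 26).
Step 2: Apply the recurrence (x_{n+1}, y_{n+1}) = (x₁x_n + 170y₁y_n, x₁y_n + y₁x_n) repeatedly.
  From (x_1, y_1) = (339, 26): x_2 = 339·339 + 170·26·26 = 229841; y_2 = 339·26 + 26·339 = 17628.
  From (x_2, y_2) = (229841, 17628): x_3 = 339·229841 + 170·26·17628 = 155831859; y_3 = 339·17628 + 26·229841 = 11951758.
Step 3: Verify x_3² - 170·y_3² = 24283568279395881 - 24283568279395880 = 1 (should be 1). ✓

(x_1, y_1) = (339, 26); (x_3, y_3) = (155831859, 11951758).


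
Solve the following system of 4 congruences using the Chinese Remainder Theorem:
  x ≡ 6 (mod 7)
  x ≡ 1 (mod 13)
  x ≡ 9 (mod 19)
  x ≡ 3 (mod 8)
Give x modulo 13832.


Product of moduli M = 7 · 13 · 19 · 8 = 13832.
Merge one congruence at a time:
  Start: x ≡ 6 (mod 7).
  Combine with x ≡ 1 (mod 13); new modulus lcm = 91.
    Write x = 6 + 7·t and substitute into x ≡ 1 (mod 13): 7·t ≡ 1 − 6 = -5 (mod 13).
    Reduce coefficients mod 13: 7·t ≡ 8 (mod 13).
    The inverse of 7 mod 13 is 2 (since 7·2 = 14 = 1·13 + 1), so t ≡ 2·8 = 16 ≡ 3 (mod 13).
    Then x = 6 + 7·3 = 27, valid modulo lcm(7, 13) = 91: x ≡ 27 (mod 91).
  Combine with x ≡ 9 (mod 19); new modulus lcm = 1729.
    Write x = 27 + 91·t and substitute into x ≡ 9 (mod 19): 91·t ≡ 9 − 27 = -18 (mod 19).
    Reduce coefficients mod 19: 15·t ≡ 1 (mod 19).
    The inverse of 15 mod 19 is 14 (since 15·14 = 210 = 11·19 + 1), so t ≡ 14·1 = 14 ≡ 14 (mod 19).
    Then x = 27 + 91·14 = 1301, valid modulo lcm(91, 19) = 1729: x ≡ 1301 (mod 1729).
  Combine with x ≡ 3 (mod 8); new modulus lcm = 13832.
    Write x = 1301 + 1729·t and substitute into x ≡ 3 (mod 8): 1729·t ≡ 3 − 1301 = -1298 (mod 8).
    Reduce coefficients mod 8: 1·t ≡ 6 (mod 8).
    So t ≡ 6 (mod 8).
    Then x = 1301 + 1729·6 = 11675, valid modulo lcm(1729, 8) = 13832: x ≡ 11675 (mod 13832).
Verify against each original: 11675 mod 7 = 6, 11675 mod 13 = 1, 11675 mod 19 = 9, 11675 mod 8 = 3.

x ≡ 11675 (mod 13832).


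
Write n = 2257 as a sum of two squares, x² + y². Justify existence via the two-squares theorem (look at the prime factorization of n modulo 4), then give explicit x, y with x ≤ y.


Step 1: Factor n = 2257 = 37 · 61.
Step 2: Check the mod-4 condition on each prime factor: 37 ≡ 1 (mod 4), exponent 1; 61 ≡ 1 (mod 4), exponent 1.
All primes ≡ 3 (mod 4) appear to even exponent (or don't appear), so by the two-squares theorem n IS expressible as a sum of two squares.
Step 3: Build a representation. Here n = 37 · 61 is a product of primes ≡ 1 (mod 4). Each prime p ≡ 1 (mod 4) is itself a sum of two squares; find a² by testing p − a² for a perfect square:
  37: 37 − 1² = 36 = 6² ⇒ 37 = 1² + 6².
  61: 61 − 1² = 60, 61 − 2² = 57, 61 − 3² = 52, 61 − 4² = 45, 61 − 5² = 36 = 6² ⇒ 61 = 5² + 6².
  Combine using the Brahmagupta–Fibonacci identity (a² + b²)(c² + d²) = (ac − bd)² + (ad + bc)² = (ac + bd)² + (ad − bc)²:
  37 · 61 = 2257: from (1² + 6²)(5² + 6²), take (1·5 − 6·6, 1·6 + 6·5) = (5 − 36, 6 + 30) = (-31, 36); dropping signs (only squares matter) gives (31, 36); check 31² + 36² = 961 + 1296 = 2257 ✓.
Step 4: Order so x ≤ y and verify: 31² + 36² = 961 + 1296 = 2257 = n. ✓

n = 2257 = 31² + 36² (one valid representation with x ≤ y).


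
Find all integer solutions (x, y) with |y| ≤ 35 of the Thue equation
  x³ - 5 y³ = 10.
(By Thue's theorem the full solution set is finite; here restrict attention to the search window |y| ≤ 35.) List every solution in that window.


The equation is x³ - 5y³ = 10. For fixed y, x³ = 5·y³ + 10, so a solution requires the RHS to be a perfect cube.
Strategy: iterate y from -35 to 35, compute RHS = 5·y³ + 10, and check whether it is a (positive or negative) perfect cube.
Check small values of y:
  y = 0: RHS = 10 is not a perfect cube.
  y = 1: RHS = 15 is not a perfect cube.
  y = -1: RHS = 5 is not a perfect cube.
  y = 2: RHS = 50 is not a perfect cube.
  y = -2: RHS = -30 is not a perfect cube.
  y = 3: RHS = 145 is not a perfect cube.
  y = -3: RHS = -125 = (-5)³ ⇒ x = -5 works.
Continuing the search up to |y| = 35 finds no further solutions beyond those listed.
Collected solutions: (-5, -3).

Solutions (with |y| ≤ 35): (-5, -3).


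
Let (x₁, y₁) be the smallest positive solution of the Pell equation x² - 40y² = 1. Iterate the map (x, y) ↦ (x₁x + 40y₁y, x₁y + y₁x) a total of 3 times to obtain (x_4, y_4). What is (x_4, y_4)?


Step 1: Find the fundamental solution (x₁, y₁) of x² - 40y² = 1.
  Expand √40 as a continued fraction. a₀ = ⌊√40⌋ = 6; iterate m_{k+1} = d_k·a_k − m_k, d_{k+1} = (40 − m_{k+1}²)/d_k, a_{k+1} = ⌊(a₀ + m_{k+1})/d_{k+1}⌋ (starting m₀ = 0, d₀ = 1), with convergents p_k = a_k·p_{k-1} + p_{k-2}, q_k = a_k·q_{k-1} + q_{k-2} (p₋₁ = 1, q₋₁ = 0):
  k = 0: a₀ = 6; p₀/q₀ = 6/1; p₀² − 40·q₀² = 36 − 40 = -4.
  k = 1: m = 6, d = 4, a = ⌊(6 + 6)/4⌋ = 3; p/q = (3·6 + 1)/(3·1 + 0) = 19/3; p² − 40·q² = 361 − 360 = 1.
  The first convergent with p² − 40·q² = 1 gives the fundamental solution (x₁, y₁) = (19, 3).
Step 2: Apply the recurrence (x_{n+1}, y_{n+1}) = (x₁x_n + 40y₁y_n, x₁y_n + y₁x_n) repeatedly.
  From (x_1, y_1) = (19, 3): x_2 = 19·19 + 40·3·3 = 721; y_2 = 19·3 + 3·19 = 114.
  From (x_2, y_2) = (721, 114): x_3 = 19·721 + 40·3·114 = 27379; y_3 = 19·114 + 3·721 = 4329.
  From (x_3, y_3) = (27379, 4329): x_4 = 19·27379 + 40·3·4329 = 1039681; y_4 = 19·4329 + 3·27379 = 164388.
Step 3: Verify x_4² - 40·y_4² = 1080936581761 - 1080936581760 = 1 (should be 1). ✓

(x_1, y_1) = (19, 3); (x_4, y_4) = (1039681, 164388).


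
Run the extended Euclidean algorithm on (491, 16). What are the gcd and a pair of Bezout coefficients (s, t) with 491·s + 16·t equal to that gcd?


Euclidean algorithm on (491, 16) — divide until remainder is 0:
  491 = 30 · 16 + 11
  16 = 1 · 11 + 5
  11 = 2 · 5 + 1
  5 = 5 · 1 + 0
gcd(491, 16) = 1.
Track Bezout coefficients alongside the remainders: start with r₀ = 491 = a·1 + b·0 (s = 1, t = 0) and r₁ = 16 = a·0 + b·1 (s = 0, t = 1); each new remainder r_{k+1} = r_{k-1} − q_k·r_k inherits s_{k+1} = s_{k-1} − q_k·s_k, t_{k+1} = t_{k-1} − q_k·t_k, so r_k = a·s_k + b·t_k at every step:
  q = 30: r = 11, s = 1 − 30·0 = 1, t = 0 − 30·1 = -30  (check: 491·1 + 16·(-30) = 11)
  q = 1: r = 5, s = 0 − 1·1 = -1, t = 1 − 1·(-30) = 31  (check: 491·(-1) + 16·31 = 5)
  q = 2: r = 1, s = 1 − 2·(-1) = 3, t = -30 − 2·31 = -92  (check: 491·3 + 16·(-92) = 1)
The row with r = 1 (the gcd) gives the Bezout coefficients s = 3, t = -92.
Result: 491 · (3) + 16 · (-92) = 1.

gcd(491, 16) = 1; s = 3, t = -92 (check: 491·3 + 16·(-92) = 1).


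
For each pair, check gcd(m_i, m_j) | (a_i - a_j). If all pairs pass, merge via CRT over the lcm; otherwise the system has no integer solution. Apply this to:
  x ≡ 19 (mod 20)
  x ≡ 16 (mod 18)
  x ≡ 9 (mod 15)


Moduli 20, 18, 15 are not pairwise coprime, so CRT works modulo lcm(m_i) when all pairwise compatibility conditions hold.
Pairwise compatibility: gcd(m_i, m_j) must divide a_i - a_j for every pair.
Merge one congruence at a time:
  Start: x ≡ 19 (mod 20).
  Combine with x ≡ 16 (mod 18): gcd(20, 18) = 2, and 16 - 19 = -3 is NOT divisible by 2.
    ⇒ system is inconsistent (no integer solution).

No solution (the system is inconsistent).


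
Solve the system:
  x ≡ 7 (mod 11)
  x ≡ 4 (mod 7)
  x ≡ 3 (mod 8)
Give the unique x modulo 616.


Moduli 11, 7, 8 are pairwise coprime; by CRT there is a unique solution modulo M = 11 · 7 · 8 = 616.
Solve pairwise, accumulating the modulus:
  Start with x ≡ 7 (mod 11).
  Combine with x ≡ 4 (mod 7): since gcd(11, 7) = 1, we get a unique residue mod 77.
    Write x = 7 + 11·t and substitute into x ≡ 4 (mod 7): 11·t ≡ 4 − 7 = -3 (mod 7).
    Reduce coefficients mod 7: 4·t ≡ 4 (mod 7).
    The inverse of 4 mod 7 is 2 (since 4·2 = 8 = 1·7 + 1), so t ≡ 2·4 = 8 ≡ 1 (mod 7).
    Then x = 7 + 11·1 = 18, valid modulo lcm(11, 7) = 77: x ≡ 18 (mod 77).
  Combine with x ≡ 3 (mod 8): since gcd(77, 8) = 1, we get a unique residue mod 616.
    Write x = 18 + 77·t and substitute into x ≡ 3 (mod 8): 77·t ≡ 3 − 18 = -15 (mod 8).
    Reduce coefficients mod 8: 5·t ≡ 1 (mod 8).
    The inverse of 5 mod 8 is 5 (since 5·5 = 25 = 3·8 + 1), so t ≡ 5·1 = 5 ≡ 5 (mod 8).
    Then x = 18 + 77·5 = 403, valid modulo lcm(77, 8) = 616: x ≡ 403 (mod 616).
Verify: 403 mod 11 = 7 ✓, 403 mod 7 = 4 ✓, 403 mod 8 = 3 ✓.

x ≡ 403 (mod 616).


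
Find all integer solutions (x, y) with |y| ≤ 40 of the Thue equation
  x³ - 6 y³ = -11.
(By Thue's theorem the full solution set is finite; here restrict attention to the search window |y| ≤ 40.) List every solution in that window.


The equation is x³ - 6y³ = -11. For fixed y, x³ = 6·y³ − 11, so a solution requires the RHS to be a perfect cube.
Strategy: iterate y from -40 to 40, compute RHS = 6·y³ − 11, and check whether it is a (positive or negative) perfect cube.
Check small values of y:
  y = 0: RHS = -11 is not a perfect cube.
  y = 1: RHS = -5 is not a perfect cube.
  y = -1: RHS = -17 is not a perfect cube.
  y = 2: RHS = 37 is not a perfect cube.
  y = -2: RHS = -59 is not a perfect cube.
  y = 3: RHS = 151 is not a perfect cube.
  y = -3: RHS = -173 is not a perfect cube.
Continuing the search up to |y| = 40 finds no solutions either.
No (x, y) in the scanned range satisfies the equation.

No integer solutions with |y| ≤ 40.


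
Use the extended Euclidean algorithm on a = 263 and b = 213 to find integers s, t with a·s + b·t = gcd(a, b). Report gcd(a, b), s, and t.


Euclidean algorithm on (263, 213) — divide until remainder is 0:
  263 = 1 · 213 + 50
  213 = 4 · 50 + 13
  50 = 3 · 13 + 11
  13 = 1 · 11 + 2
  11 = 5 · 2 + 1
  2 = 2 · 1 + 0
gcd(263, 213) = 1.
Track Bezout coefficients alongside the remainders: start with r₀ = 263 = a·1 + b·0 (s = 1, t = 0) and r₁ = 213 = a·0 + b·1 (s = 0, t = 1); each new remainder r_{k+1} = r_{k-1} − q_k·r_k inherits s_{k+1} = s_{k-1} − q_k·s_k, t_{k+1} = t_{k-1} − q_k·t_k, so r_k = a·s_k + b·t_k at every step:
  q = 1: r = 50, s = 1 − 1·0 = 1, t = 0 − 1·1 = -1  (check: 263·1 + 213·(-1) = 50)
  q = 4: r = 13, s = 0 − 4·1 = -4, t = 1 − 4·(-1) = 5  (check: 263·(-4) + 213·5 = 13)
  q = 3: r = 11, s = 1 − 3·(-4) = 13, t = -1 − 3·5 = -16  (check: 263·13 + 213·(-16) = 11)
  q = 1: r = 2, s = -4 − 1·13 = -17, t = 5 − 1·(-16) = 21  (check: 263·(-17) + 213·21 = 2)
  q = 5: r = 1, s = 13 − 5·(-17) = 98, t = -16 − 5·21 = -121  (check: 263·98 + 213·(-121) = 1)
The row with r = 1 (the gcd) gives the Bezout coefficients s = 98, t = -121.
Result: 263 · (98) + 213 · (-121) = 1.

gcd(263, 213) = 1; s = 98, t = -121 (check: 263·98 + 213·(-121) = 1).


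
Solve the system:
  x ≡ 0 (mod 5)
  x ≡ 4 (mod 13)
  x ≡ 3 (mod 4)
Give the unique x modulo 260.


Moduli 5, 13, 4 are pairwise coprime; by CRT there is a unique solution modulo M = 5 · 13 · 4 = 260.
Solve pairwise, accumulating the modulus:
  Start with x ≡ 0 (mod 5).
  Combine with x ≡ 4 (mod 13): since gcd(5, 13) = 1, we get a unique residue mod 65.
    Write x = 0 + 5·t and substitute into x ≡ 4 (mod 13): 5·t ≡ 4 − 0 = 4 (mod 13).
    The inverse of 5 mod 13 is 8 (since 5·8 = 40 = 3·13 + 1), so t ≡ 8·4 = 32 ≡ 6 (mod 13).
    Then x = 0 + 5·6 = 30, valid modulo lcm(5, 13) = 65: x ≡ 30 (mod 65).
  Combine with x ≡ 3 (mod 4): since gcd(65, 4) = 1, we get a unique residue mod 260.
    Write x = 30 + 65·t and substitute into x ≡ 3 (mod 4): 65·t ≡ 3 − 30 = -27 (mod 4).
    Reduce coefficients mod 4: 1·t ≡ 1 (mod 4).
    So t ≡ 1 (mod 4).
    Then x = 30 + 65·1 = 95, valid modulo lcm(65, 4) = 260: x ≡ 95 (mod 260).
Verify: 95 mod 5 = 0 ✓, 95 mod 13 = 4 ✓, 95 mod 4 = 3 ✓.

x ≡ 95 (mod 260).


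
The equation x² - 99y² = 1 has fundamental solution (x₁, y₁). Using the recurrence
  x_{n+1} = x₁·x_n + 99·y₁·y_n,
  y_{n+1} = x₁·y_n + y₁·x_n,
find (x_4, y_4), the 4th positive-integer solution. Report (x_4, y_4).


Step 1: Find the fundamental solution (x₁, y₁) of x² - 99y² = 1.
  Expand √99 as a continued fraction. a₀ = ⌊√99⌋ = 9; iterate m_{k+1} = d_k·a_k − m_k, d_{k+1} = (99 − m_{k+1}²)/d_k, a_{k+1} = ⌊(a₀ + m_{k+1})/d_{k+1}⌋ (starting m₀ = 0, d₀ = 1), with convergents p_k = a_k·p_{k-1} + p_{k-2}, q_k = a_k·q_{k-1} + q_{k-2} (p₋₁ = 1, q₋₁ = 0):
  k = 0: a₀ = 9; p₀/q₀ = 9/1; p₀² − 99·q₀² = 81 − 99 = -18.
  k = 1: m = 9, d = 18, a = ⌊(9 + 9)/18⌋ = 1; p/q = (1·9 + 1)/(1·1 + 0) = 10/1; p² − 99·q² = 100 − 99 = 1.
  The first convergent with p² − 99·q² = 1 gives the fundamental solution (x₁, y₁) = (10, 1).
Step 2: Apply the recurrence (x_{n+1}, y_{n+1}) = (x₁x_n + 99y₁y_n, x₁y_n + y₁x_n) repeatedly.
  From (x_1, y_1) = (10, 1): x_2 = 10·10 + 99·1·1 = 199; y_2 = 10·1 + 1·10 = 20.
  From (x_2, y_2) = (199, 20): x_3 = 10·199 + 99·1·20 = 3970; y_3 = 10·20 + 1·199 = 399.
  From (x_3, y_3) = (3970, 399): x_4 = 10·3970 + 99·1·399 = 79201; y_4 = 10·399 + 1·3970 = 7960.
Step 3: Verify x_4² - 99·y_4² = 6272798401 - 6272798400 = 1 (should be 1). ✓

(x_1, y_1) = (10, 1); (x_4, y_4) = (79201, 7960).


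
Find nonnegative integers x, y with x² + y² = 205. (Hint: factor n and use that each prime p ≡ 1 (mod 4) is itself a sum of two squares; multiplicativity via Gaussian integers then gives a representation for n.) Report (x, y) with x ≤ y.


Step 1: Factor n = 205 = 5 · 41.
Step 2: Check the mod-4 condition on each prime factor: 5 ≡ 1 (mod 4), exponent 1; 41 ≡ 1 (mod 4), exponent 1.
All primes ≡ 3 (mod 4) appear to even exponent (or don't appear), so by the two-squares theorem n IS expressible as a sum of two squares.
Step 3: Build a representation. Here n = 5 · 41 is a product of primes ≡ 1 (mod 4). Each prime p ≡ 1 (mod 4) is itself a sum of two squares; find a² by testing p − a² for a perfect square:
  5: 5 − 1² = 4 = 2² ⇒ 5 = 1² + 2².
  41: 41 − 1² = 40, 41 − 2² = 37, 41 − 3² = 32, 41 − 4² = 25 = 5² ⇒ 41 = 4² + 5².
  Combine using the Brahmagupta–Fibonacci identity (a² + b²)(c² + d²) = (ac − bd)² + (ad + bc)² = (ac + bd)² + (ad − bc)²:
  5 · 41 = 205: from (1² + 2²)(4² + 5²), take (1·4 − 2·5, 1·5 + 2·4) = (4 − 10, 5 + 8) = (-6, 13); dropping signs (only squares matter) gives (6, 13); check 6² + 13² = 36 + 169 = 205 ✓.
Step 4: Order so x ≤ y and verify: 6² + 13² = 36 + 169 = 205 = n. ✓

n = 205 = 6² + 13² (one valid representation with x ≤ y).


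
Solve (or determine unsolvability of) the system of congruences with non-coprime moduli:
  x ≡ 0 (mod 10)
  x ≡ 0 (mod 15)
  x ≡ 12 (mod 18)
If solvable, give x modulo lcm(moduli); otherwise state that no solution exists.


Moduli 10, 15, 18 are not pairwise coprime, so CRT works modulo lcm(m_i) when all pairwise compatibility conditions hold.
Pairwise compatibility: gcd(m_i, m_j) must divide a_i - a_j for every pair.
Merge one congruence at a time:
  Start: x ≡ 0 (mod 10).
  Combine with x ≡ 0 (mod 15): gcd(10, 15) = 5; 0 - 0 = 0, which IS divisible by 5, so compatible.
    Write x = 0 + 10·t and substitute into x ≡ 0 (mod 15): 10·t ≡ 0 − 0 = 0 (mod 15).
    Divide the congruence (and modulus) by g = 5: 2·t ≡ 0 (mod 3).
    The inverse of 2 mod 3 is 2 (since 2·2 = 4 = 1·3 + 1), so t ≡ 2·0 = 0 ≡ 0 (mod 3).
    Then x = 0 + 10·0 = 0, valid modulo lcm(10, 15) = 30: x ≡ 0 (mod 30).
  Combine with x ≡ 12 (mod 18): gcd(30, 18) = 6; 12 - 0 = 12, which IS divisible by 6, so compatible.
    Write x = 0 + 30·t and substitute into x ≡ 12 (mod 18): 30·t ≡ 12 − 0 = 12 (mod 18).
    Divide the congruence (and modulus) by g = 6: 5·t ≡ 2 (mod 3).
    Reduce coefficients mod 3: 2·t ≡ 2 (mod 3).
    The inverse of 2 mod 3 is 2 (since 2·2 = 4 = 1·3 + 1), so t ≡ 2·2 = 4 ≡ 1 (mod 3).
    Then x = 0 + 30·1 = 30, valid modulo lcm(30, 18) = 90: x ≡ 30 (mod 90).
Verify: 30 mod 10 = 0, 30 mod 15 = 0, 30 mod 18 = 12.

x ≡ 30 (mod 90).


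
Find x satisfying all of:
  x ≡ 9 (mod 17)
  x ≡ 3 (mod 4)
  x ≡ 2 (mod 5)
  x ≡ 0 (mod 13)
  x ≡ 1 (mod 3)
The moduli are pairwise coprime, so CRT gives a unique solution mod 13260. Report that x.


Product of moduli M = 17 · 4 · 5 · 13 · 3 = 13260.
Merge one congruence at a time:
  Start: x ≡ 9 (mod 17).
  Combine with x ≡ 3 (mod 4); new modulus lcm = 68.
    Write x = 9 + 17·t and substitute into x ≡ 3 (mod 4): 17·t ≡ 3 − 9 = -6 (mod 4).
    Reduce coefficients mod 4: 1·t ≡ 2 (mod 4).
    So t ≡ 2 (mod 4).
    Then x = 9 + 17·2 = 43, valid modulo lcm(17, 4) = 68: x ≡ 43 (mod 68).
  Combine with x ≡ 2 (mod 5); new modulus lcm = 340.
    Write x = 43 + 68·t and substitute into x ≡ 2 (mod 5): 68·t ≡ 2 − 43 = -41 (mod 5).
    Reduce coefficients mod 5: 3·t ≡ 4 (mod 5).
    The inverse of 3 mod 5 is 2 (since 3·2 = 6 = 1·5 + 1), so t ≡ 2·4 = 8 ≡ 3 (mod 5).
    Then x = 43 + 68·3 = 247, valid modulo lcm(68, 5) = 340: x ≡ 247 (mod 340).
  Combine with x ≡ 0 (mod 13); new modulus lcm = 4420.
    Write x = 247 + 340·t and substitute into x ≡ 0 (mod 13): 340·t ≡ 0 − 247 = -247 (mod 13).
    Reduce coefficients mod 13: 2·t ≡ 0 (mod 13).
    The inverse of 2 mod 13 is 7 (since 2·7 = 14 = 1·13 + 1), so t ≡ 7·0 = 0 ≡ 0 (mod 13).
    Then x = 247 + 340·0 = 247, valid modulo lcm(340, 13) = 4420: x ≡ 247 (mod 4420).
  Combine with x ≡ 1 (mod 3); new modulus lcm = 13260.
    Write x = 247 + 4420·t and substitute into x ≡ 1 (mod 3): 4420·t ≡ 1 − 247 = -246 (mod 3).
    Reduce coefficients mod 3: 1·t ≡ 0 (mod 3).
    So t ≡ 0 (mod 3).
    Then x = 247 + 4420·0 = 247, valid modulo lcm(4420, 3) = 13260: x ≡ 247 (mod 13260).
Verify against each original: 247 mod 17 = 9, 247 mod 4 = 3, 247 mod 5 = 2, 247 mod 13 = 0, 247 mod 3 = 1.

x ≡ 247 (mod 13260).


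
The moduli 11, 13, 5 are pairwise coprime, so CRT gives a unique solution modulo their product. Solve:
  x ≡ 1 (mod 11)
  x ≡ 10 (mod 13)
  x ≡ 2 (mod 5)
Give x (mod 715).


Moduli 11, 13, 5 are pairwise coprime; by CRT there is a unique solution modulo M = 11 · 13 · 5 = 715.
Solve pairwise, accumulating the modulus:
  Start with x ≡ 1 (mod 11).
  Combine with x ≡ 10 (mod 13): since gcd(11, 13) = 1, we get a unique residue mod 143.
    Write x = 1 + 11·t and substitute into x ≡ 10 (mod 13): 11·t ≡ 10 − 1 = 9 (mod 13).
    The inverse of 11 mod 13 is 6 (since 11·6 = 66 = 5·13 + 1), so t ≡ 6·9 = 54 ≡ 2 (mod 13).
    Then x = 1 + 11·2 = 23, valid modulo lcm(11, 13) = 143: x ≡ 23 (mod 143).
  Combine with x ≡ 2 (mod 5): since gcd(143, 5) = 1, we get a unique residue mod 715.
    Write x = 23 + 143·t and substitute into x ≡ 2 (mod 5): 143·t ≡ 2 − 23 = -21 (mod 5).
    Reduce coefficients mod 5: 3·t ≡ 4 (mod 5).
    The inverse of 3 mod 5 is 2 (since 3·2 = 6 = 1·5 + 1), so t ≡ 2·4 = 8 ≡ 3 (mod 5).
    Then x = 23 + 143·3 = 452, valid modulo lcm(143, 5) = 715: x ≡ 452 (mod 715).
Verify: 452 mod 11 = 1 ✓, 452 mod 13 = 10 ✓, 452 mod 5 = 2 ✓.

x ≡ 452 (mod 715).


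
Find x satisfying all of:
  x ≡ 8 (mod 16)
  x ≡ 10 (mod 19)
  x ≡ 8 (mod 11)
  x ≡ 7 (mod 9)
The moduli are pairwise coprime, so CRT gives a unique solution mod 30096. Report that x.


Product of moduli M = 16 · 19 · 11 · 9 = 30096.
Merge one congruence at a time:
  Start: x ≡ 8 (mod 16).
  Combine with x ≡ 10 (mod 19); new modulus lcm = 304.
    Write x = 8 + 16·t and substitute into x ≡ 10 (mod 19): 16·t ≡ 10 − 8 = 2 (mod 19).
    The inverse of 16 mod 19 is 6 (since 16·6 = 96 = 5·19 + 1), so t ≡ 6·2 = 12 ≡ 12 (mod 19).
    Then x = 8 + 16·12 = 200, valid modulo lcm(16, 19) = 304: x ≡ 200 (mod 304).
  Combine with x ≡ 8 (mod 11); new modulus lcm = 3344.
    Write x = 200 + 304·t and substitute into x ≡ 8 (mod 11): 304·t ≡ 8 − 200 = -192 (mod 11).
    Reduce coefficients mod 11: 7·t ≡ 6 (mod 11).
    The inverse of 7 mod 11 is 8 (since 7·8 = 56 = 5·11 + 1), so t ≡ 8·6 = 48 ≡ 4 (mod 11).
    Then x = 200 + 304·4 = 1416, valid modulo lcm(304, 11) = 3344: x ≡ 1416 (mod 3344).
  Combine with x ≡ 7 (mod 9); new modulus lcm = 30096.
    Write x = 1416 + 3344·t and substitute into x ≡ 7 (mod 9): 3344·t ≡ 7 − 1416 = -1409 (mod 9).
    Reduce coefficients mod 9: 5·t ≡ 4 (mod 9).
    The inverse of 5 mod 9 is 2 (since 5·2 = 10 = 1·9 + 1), so t ≡ 2·4 = 8 ≡ 8 (mod 9).
    Then x = 1416 + 3344·8 = 28168, valid modulo lcm(3344, 9) = 30096: x ≡ 28168 (mod 30096).
Verify against each original: 28168 mod 16 = 8, 28168 mod 19 = 10, 28168 mod 11 = 8, 28168 mod 9 = 7.

x ≡ 28168 (mod 30096).
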